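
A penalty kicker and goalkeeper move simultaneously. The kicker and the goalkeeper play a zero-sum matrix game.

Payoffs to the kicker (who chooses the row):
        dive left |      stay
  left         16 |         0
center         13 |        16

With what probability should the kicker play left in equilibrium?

Row minima are 0 and 13, so the kicker's maximin is 13; column maxima are 16 and 16, so the goalkeeper's minimax is 16. These differ, so the equilibrium is in mixed strategies.
Let the kicker play left with probability p. The goalkeeper is indifferent when 16p + 13(1−p) = 16(1−p), giving p = 3/19.

3/19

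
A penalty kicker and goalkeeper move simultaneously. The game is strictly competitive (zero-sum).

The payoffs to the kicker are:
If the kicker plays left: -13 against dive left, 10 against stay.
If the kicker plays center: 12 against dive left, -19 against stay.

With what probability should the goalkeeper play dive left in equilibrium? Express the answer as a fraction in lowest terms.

29/54

Row minima are -13 and -19, so the kicker's maximin is -13; column maxima are 12 and 10, so the goalkeeper's minimax is 10. These differ, so the equilibrium is in mixed strategies.
Let the goalkeeper play dive left with probability q. The kicker is indifferent when −13q + 10(1−q) = 12q − 19(1−q), giving q = 29/54.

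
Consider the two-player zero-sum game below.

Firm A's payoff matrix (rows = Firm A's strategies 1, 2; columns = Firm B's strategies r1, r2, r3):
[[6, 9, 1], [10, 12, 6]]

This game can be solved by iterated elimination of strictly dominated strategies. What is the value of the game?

6

Row 1 is strictly dominated by row 2 (10>6, 12>9, 6>1); eliminate 1.
Column r1 is strictly dominated by r3 for Firm B (6<10); eliminate r1.
Column r2 is strictly dominated by r3 for Firm B (6<12); eliminate r2.
Only (2, r3) remains, with payoff 6.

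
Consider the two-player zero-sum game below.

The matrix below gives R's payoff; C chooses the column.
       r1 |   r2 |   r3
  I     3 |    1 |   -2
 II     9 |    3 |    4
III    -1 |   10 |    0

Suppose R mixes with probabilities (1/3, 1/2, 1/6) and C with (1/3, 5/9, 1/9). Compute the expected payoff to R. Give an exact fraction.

Against (1/3, 5/9, 1/9), each row's expected payoff is I: 4/3; II: 46/9; III: 47/9.
Taking the (1/3, 1/2, 1/6)-weighted average: (1/3)·(4/3) + (1/2)·(46/9) + (1/6)·(47/9) = 209/54.

209/54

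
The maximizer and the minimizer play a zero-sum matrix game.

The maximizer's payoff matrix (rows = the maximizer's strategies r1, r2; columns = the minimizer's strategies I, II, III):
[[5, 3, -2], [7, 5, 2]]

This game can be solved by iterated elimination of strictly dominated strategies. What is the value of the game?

Column I is strictly dominated by II for the minimizer (3<5, 5<7); eliminate I.
Column II is strictly dominated by III for the minimizer (-2<3, 2<5); eliminate II.
Row r1 is strictly dominated by row r2 (2>-2); eliminate r1.
Only (r2, III) remains, with payoff 2.

2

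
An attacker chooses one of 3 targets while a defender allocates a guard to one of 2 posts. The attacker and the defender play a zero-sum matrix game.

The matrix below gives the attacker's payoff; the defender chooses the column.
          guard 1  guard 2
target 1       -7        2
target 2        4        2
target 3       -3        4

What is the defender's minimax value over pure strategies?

The worst case (largest entry) in each column is guard 1: 4, guard 2: 4.
The best (smallest) of these is 4.

4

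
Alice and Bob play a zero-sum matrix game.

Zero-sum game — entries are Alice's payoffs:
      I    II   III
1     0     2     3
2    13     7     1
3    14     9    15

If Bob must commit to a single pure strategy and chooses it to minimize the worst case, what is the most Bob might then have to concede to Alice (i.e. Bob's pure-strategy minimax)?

The worst case (largest entry) in each column is I: 14, II: 9, III: 15.
The best (smallest) of these is 9.

9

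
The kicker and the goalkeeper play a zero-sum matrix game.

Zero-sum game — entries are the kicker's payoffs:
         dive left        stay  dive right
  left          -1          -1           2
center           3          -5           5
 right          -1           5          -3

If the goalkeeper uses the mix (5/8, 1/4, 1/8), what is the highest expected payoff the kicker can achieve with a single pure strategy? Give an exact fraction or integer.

5/4

left: (-1)·(5/8) + (-1)·(1/4) + (2)·(1/8) = -5/8.
center: (3)·(5/8) + (-5)·(1/4) + (5)·(1/8) = 5/4.
right: (-1)·(5/8) + (5)·(1/4) + (-3)·(1/8) = 1/4.
The best pure response is center with expected payoff 5/4.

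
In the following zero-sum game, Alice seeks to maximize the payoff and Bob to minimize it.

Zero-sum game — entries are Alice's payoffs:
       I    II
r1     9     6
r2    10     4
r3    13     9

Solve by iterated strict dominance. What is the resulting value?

Column I is strictly dominated by II for Bob (6<9, 4<10, 9<13); eliminate I.
Row r2 is strictly dominated by row r1 (6>4); eliminate r2.
Row r1 is strictly dominated by row r3 (9>6); eliminate r1.
Only (r3, II) remains, with payoff 9.

9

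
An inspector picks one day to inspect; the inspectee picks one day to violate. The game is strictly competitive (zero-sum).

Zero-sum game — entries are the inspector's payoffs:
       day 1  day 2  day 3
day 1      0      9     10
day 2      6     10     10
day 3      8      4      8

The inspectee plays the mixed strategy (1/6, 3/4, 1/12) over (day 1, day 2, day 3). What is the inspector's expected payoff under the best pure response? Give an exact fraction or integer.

28/3

day 1: (0)·(1/6) + (9)·(3/4) + (10)·(1/12) = 91/12.
day 2: (6)·(1/6) + (10)·(3/4) + (10)·(1/12) = 28/3.
day 3: (8)·(1/6) + (4)·(3/4) + (8)·(1/12) = 5.
The best pure response is day 2 with expected payoff 28/3.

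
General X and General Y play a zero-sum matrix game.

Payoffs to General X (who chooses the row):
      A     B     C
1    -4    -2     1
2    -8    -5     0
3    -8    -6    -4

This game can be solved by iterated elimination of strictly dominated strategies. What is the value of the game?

-4

Column B is strictly dominated by A for General Y (-4<-2, -8<-5, -8<-6); eliminate B.
Column C is strictly dominated by A for General Y (-4<1, -8<0, -8<-4); eliminate C.
Row 3 is strictly dominated by row 1 (-4>-8); eliminate 3.
Row 2 is strictly dominated by row 1 (-4>-8); eliminate 2.
Only (1, A) remains, with payoff -4.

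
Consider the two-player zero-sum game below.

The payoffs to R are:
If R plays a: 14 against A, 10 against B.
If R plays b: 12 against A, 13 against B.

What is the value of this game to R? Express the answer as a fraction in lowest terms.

62/5

Row minima are 10 and 12, so R's maximin is 12; column maxima are 14 and 13, so C's minimax is 13. These differ, so the equilibrium is in mixed strategies.
Let R play a with probability p. C is indifferent when 14p + 12(1−p) = 10p + 13(1−p), giving p = 1/5.
Let C play A with probability q. R is indifferent when 14q + 10(1−q) = 12q + 13(1−q), giving q = 3/5.
The value is 14·(3/5) + (10)·(2/5) = 62/5.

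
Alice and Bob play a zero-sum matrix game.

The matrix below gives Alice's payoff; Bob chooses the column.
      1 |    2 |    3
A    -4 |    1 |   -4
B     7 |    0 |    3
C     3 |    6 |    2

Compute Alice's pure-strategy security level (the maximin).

2

The worst-case payoff for each row is A: -4, B: 0, C: 2.
The best of these is 2.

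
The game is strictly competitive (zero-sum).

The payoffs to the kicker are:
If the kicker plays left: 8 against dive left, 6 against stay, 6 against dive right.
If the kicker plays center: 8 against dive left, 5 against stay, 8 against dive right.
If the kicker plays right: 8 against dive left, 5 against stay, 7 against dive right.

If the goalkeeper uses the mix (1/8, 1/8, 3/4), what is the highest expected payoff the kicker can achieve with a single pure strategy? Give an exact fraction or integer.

left: (8)·(1/8) + (6)·(1/8) + (6)·(3/4) = 25/4.
center: (8)·(1/8) + (5)·(1/8) + (8)·(3/4) = 61/8.
right: (8)·(1/8) + (5)·(1/8) + (7)·(3/4) = 55/8.
The best pure response is center with expected payoff 61/8.

61/8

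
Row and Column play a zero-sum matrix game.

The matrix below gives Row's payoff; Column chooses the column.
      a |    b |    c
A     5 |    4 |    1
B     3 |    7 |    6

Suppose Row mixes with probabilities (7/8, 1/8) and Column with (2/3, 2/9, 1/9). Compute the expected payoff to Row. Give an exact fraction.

311/72

Against (2/3, 2/9, 1/9), each row's expected payoff is A: 13/3; B: 38/9.
Taking the (7/8, 1/8)-weighted average: (7/8)·(13/3) + (1/8)·(38/9) = 311/72.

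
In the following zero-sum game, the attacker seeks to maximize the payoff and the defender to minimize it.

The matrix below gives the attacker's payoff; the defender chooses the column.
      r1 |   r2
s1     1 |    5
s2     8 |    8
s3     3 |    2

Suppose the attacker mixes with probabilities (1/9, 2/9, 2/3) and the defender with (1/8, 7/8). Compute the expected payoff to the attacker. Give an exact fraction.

133/36

Against (1/8, 7/8), each row's expected payoff is s1: 9/2; s2: 8; s3: 17/8.
Taking the (1/9, 2/9, 2/3)-weighted average: (1/9)·(9/2) + (2/9)·(8) + (2/3)·(17/8) = 133/36.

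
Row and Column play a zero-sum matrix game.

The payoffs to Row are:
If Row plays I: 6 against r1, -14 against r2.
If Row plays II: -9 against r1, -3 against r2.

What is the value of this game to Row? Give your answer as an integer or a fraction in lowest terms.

-72/13

Row minima are -14 and -9, so Row's maximin is -9; column maxima are 6 and -3, so Column's minimax is -3. These differ, so the equilibrium is in mixed strategies.
Let Row play I with probability p. Column is indifferent when 6p − 9(1−p) = −14p − 3(1−p), giving p = 3/13.
Let Column play r1 with probability q. Row is indifferent when 6q − 14(1−q) = −9q − 3(1−q), giving q = 11/26.
The value is 6·(11/26) + (-14)·(15/26) = -72/13.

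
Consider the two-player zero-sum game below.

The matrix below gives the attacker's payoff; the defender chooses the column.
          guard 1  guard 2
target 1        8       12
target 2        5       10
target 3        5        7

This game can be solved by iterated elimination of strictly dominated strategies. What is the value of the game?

Row target 3 is strictly dominated by row target 1 (8>5, 12>7); eliminate target 3.
Column guard 2 is strictly dominated by guard 1 for the defender (8<12, 5<10); eliminate guard 2.
Row target 2 is strictly dominated by row target 1 (8>5); eliminate target 2.
Only (target 1, guard 1) remains, with payoff 8.

8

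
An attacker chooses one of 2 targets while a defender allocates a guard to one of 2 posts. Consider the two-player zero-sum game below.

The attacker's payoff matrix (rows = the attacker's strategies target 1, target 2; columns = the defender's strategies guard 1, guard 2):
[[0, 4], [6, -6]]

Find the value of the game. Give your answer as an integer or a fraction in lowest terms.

Row minima are 0 and -6, so the attacker's maximin is 0; column maxima are 6 and 4, so the defender's minimax is 4. These differ, so the equilibrium is in mixed strategies.
Let the attacker play target 1 with probability p. The defender is indifferent when 6(1−p) = 4p − 6(1−p), giving p = 3/4.
Let the defender play guard 1 with probability q. The attacker is indifferent when 4(1−q) = 6q − 6(1−q), giving q = 5/8.
The value is 0·(5/8) + (4)·(3/8) = 3/2.

3/2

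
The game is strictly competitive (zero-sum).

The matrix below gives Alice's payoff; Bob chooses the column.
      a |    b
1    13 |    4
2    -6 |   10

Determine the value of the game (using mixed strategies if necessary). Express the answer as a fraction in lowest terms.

154/25

Row minima are 4 and -6, so Alice's maximin is 4; column maxima are 13 and 10, so Bob's minimax is 10. These differ, so the equilibrium is in mixed strategies.
Let Alice play 1 with probability p. Bob is indifferent when 13p − 6(1−p) = 4p + 10(1−p), giving p = 16/25.
Let Bob play a with probability q. Alice is indifferent when 13q + 4(1−q) = −6q + 10(1−q), giving q = 6/25.
The value is 13·(6/25) + (4)·(19/25) = 154/25.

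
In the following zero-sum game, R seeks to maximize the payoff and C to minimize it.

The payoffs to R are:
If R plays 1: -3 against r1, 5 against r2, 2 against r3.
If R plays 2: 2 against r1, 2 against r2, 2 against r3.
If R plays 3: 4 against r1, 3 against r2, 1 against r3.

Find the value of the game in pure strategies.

2

Row minima: -3, 2, 1 → R's maximin is 2.
Column maxima: 4, 5, 2 → C's minimax is 2.
They coincide at (2, r3), so the value is 2.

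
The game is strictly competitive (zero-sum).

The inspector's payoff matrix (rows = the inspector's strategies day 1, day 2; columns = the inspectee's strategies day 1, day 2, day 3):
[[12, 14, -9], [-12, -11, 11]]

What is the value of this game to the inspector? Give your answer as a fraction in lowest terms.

6/11

Column day 2 is strictly dominated by day 1 for the inspectee (it gives the inspector more in every row).
The remaining 2×2 game on (day 1, day 2) × (day 1, day 3) has no saddle point. Let the inspector play day 1 with probability p; indifference gives 12p − 12(1−p) = −9p + 11(1−p), so p = 23/44.
Similarly the inspectee's optimal q on day 1 is 5/11, and the value is 12·(5/11) + (-9)·(6/11) = 6/11.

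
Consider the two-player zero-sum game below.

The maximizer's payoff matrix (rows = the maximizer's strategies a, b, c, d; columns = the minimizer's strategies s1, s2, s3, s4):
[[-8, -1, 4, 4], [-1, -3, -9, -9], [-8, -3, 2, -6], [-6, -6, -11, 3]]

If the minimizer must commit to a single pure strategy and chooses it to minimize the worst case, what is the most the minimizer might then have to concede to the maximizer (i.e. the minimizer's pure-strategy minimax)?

The worst case (largest entry) in each column is s1: -1, s2: -1, s3: 4, s4: 4.
The best (smallest) of these is -1.

-1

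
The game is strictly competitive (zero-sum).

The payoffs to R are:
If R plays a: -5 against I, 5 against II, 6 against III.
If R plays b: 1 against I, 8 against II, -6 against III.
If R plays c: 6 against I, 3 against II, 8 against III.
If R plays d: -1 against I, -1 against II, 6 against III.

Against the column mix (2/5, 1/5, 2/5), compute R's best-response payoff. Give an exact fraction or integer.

a: (-5)·(2/5) + (5)·(1/5) + (6)·(2/5) = 7/5.
b: (1)·(2/5) + (8)·(1/5) + (-6)·(2/5) = -2/5.
c: (6)·(2/5) + (3)·(1/5) + (8)·(2/5) = 31/5.
d: (-1)·(2/5) + (-1)·(1/5) + (6)·(2/5) = 9/5.
The best pure response is c with expected payoff 31/5.

31/5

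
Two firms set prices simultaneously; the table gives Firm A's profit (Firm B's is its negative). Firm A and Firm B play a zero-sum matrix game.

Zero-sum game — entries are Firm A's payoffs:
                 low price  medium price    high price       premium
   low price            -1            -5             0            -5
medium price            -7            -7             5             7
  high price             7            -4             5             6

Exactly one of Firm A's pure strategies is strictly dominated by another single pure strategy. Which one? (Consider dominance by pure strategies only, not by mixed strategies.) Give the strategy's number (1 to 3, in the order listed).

1

Compare low price with high price: 7 > -1, -4 > -5, 5 > 0, 6 > -5.
So high price strictly dominates low price for Firm A; low price is strictly dominated.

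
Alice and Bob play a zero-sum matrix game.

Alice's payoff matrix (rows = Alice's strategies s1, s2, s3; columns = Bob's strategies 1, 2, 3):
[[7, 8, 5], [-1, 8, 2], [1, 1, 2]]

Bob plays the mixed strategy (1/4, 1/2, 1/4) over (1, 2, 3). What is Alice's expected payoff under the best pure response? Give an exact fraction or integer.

7

s1: (7)·(1/4) + (8)·(1/2) + (5)·(1/4) = 7.
s2: (-1)·(1/4) + (8)·(1/2) + (2)·(1/4) = 17/4.
s3: (1)·(1/4) + (1)·(1/2) + (2)·(1/4) = 5/4.
The best pure response is s1 with expected payoff 7.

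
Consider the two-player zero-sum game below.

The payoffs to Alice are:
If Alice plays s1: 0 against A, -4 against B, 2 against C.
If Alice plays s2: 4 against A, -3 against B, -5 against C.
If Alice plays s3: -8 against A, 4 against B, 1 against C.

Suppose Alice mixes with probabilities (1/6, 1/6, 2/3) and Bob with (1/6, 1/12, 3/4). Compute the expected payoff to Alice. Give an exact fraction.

Against (1/6, 1/12, 3/4), each row's expected payoff is s1: 7/6; s2: -10/3; s3: -1/4.
Taking the (1/6, 1/6, 2/3)-weighted average: (1/6)·(7/6) + (1/6)·(-10/3) + (2/3)·(-1/4) = -19/36.

-19/36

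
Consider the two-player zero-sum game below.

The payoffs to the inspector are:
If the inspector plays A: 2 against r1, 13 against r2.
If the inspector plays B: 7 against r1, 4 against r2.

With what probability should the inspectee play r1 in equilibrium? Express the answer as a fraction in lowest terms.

9/14

Row minima are 2 and 4, so the inspector's maximin is 4; column maxima are 7 and 13, so the inspectee's minimax is 7. These differ, so the equilibrium is in mixed strategies.
Let the inspectee play r1 with probability q. The inspector is indifferent when 2q + 13(1−q) = 7q + 4(1−q), giving q = 9/14.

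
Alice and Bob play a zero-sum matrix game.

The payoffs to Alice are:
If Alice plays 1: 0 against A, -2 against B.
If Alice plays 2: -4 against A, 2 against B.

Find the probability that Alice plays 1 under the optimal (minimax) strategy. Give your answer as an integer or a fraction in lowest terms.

Row minima are -2 and -4, so Alice's maximin is -2; column maxima are 0 and 2, so Bob's minimax is 0. These differ, so the equilibrium is in mixed strategies.
Let Alice play 1 with probability p. Bob is indifferent when −4(1−p) = −2p + 2(1−p), giving p = 3/4.

3/4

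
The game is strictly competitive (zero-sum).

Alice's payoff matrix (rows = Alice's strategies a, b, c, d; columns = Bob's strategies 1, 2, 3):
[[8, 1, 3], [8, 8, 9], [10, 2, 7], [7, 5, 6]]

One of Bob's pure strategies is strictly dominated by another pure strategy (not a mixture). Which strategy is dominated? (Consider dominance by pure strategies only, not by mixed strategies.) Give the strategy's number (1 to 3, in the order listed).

3

Bob prefers columns that give Alice less. Compare 3 with 2: 1 < 3, 8 < 9, 2 < 7, 5 < 6.
So 2 strictly dominates 3 for Bob; 3 is strictly dominated.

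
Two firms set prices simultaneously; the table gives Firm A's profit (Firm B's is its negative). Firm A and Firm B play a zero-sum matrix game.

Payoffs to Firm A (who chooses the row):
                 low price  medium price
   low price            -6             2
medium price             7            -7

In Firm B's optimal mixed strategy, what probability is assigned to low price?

Row minima are -6 and -7, so Firm A's maximin is -6; column maxima are 7 and 2, so Firm B's minimax is 2. These differ, so the equilibrium is in mixed strategies.
Let Firm B play low price with probability q. Firm A is indifferent when −6q + 2(1−q) = 7q − 7(1−q), giving q = 9/22.

9/22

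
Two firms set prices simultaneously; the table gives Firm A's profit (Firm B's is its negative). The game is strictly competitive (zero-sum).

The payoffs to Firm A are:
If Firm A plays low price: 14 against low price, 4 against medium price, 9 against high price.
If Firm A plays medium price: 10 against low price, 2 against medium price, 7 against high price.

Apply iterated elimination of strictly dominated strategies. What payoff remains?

Column high price is strictly dominated by medium price for Firm B (4<9, 2<7); eliminate high price.
Column low price is strictly dominated by medium price for Firm B (4<14, 2<10); eliminate low price.
Row medium price is strictly dominated by row low price (4>2); eliminate medium price.
Only (low price, medium price) remains, with payoff 4.

4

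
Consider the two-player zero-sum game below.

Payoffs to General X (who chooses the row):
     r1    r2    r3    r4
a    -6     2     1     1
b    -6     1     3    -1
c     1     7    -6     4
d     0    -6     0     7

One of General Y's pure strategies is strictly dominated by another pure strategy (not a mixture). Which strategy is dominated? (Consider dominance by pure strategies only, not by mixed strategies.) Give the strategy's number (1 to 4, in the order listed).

General Y prefers columns that give General X less. Compare r4 with r1: -6 < 1, -6 < -1, 1 < 4, 0 < 7.
So r1 strictly dominates r4 for General Y; r4 is strictly dominated.

4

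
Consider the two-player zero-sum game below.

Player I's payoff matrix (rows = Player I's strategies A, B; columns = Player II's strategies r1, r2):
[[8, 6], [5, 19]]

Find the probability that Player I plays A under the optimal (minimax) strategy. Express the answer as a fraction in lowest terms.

7/8

Row minima are 6 and 5, so Player I's maximin is 6; column maxima are 8 and 19, so Player II's minimax is 8. These differ, so the equilibrium is in mixed strategies.
Let Player I play A with probability p. Player II is indifferent when 8p + 5(1−p) = 6p + 19(1−p), giving p = 7/8.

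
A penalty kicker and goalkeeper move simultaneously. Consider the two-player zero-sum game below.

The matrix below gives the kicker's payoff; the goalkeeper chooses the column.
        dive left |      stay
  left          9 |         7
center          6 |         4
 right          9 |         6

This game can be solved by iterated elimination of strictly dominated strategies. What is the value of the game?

7

Row center is strictly dominated by row left (9>6, 7>4); eliminate center.
Column dive left is strictly dominated by stay for the goalkeeper (7<9, 6<9); eliminate dive left.
Row right is strictly dominated by row left (7>6); eliminate right.
Only (left, stay) remains, with payoff 7.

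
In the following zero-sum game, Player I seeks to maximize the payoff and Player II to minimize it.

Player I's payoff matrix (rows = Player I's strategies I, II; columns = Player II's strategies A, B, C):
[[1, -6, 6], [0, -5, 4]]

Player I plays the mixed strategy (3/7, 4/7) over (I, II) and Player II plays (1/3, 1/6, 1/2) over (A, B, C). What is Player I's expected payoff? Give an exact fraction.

Against (1/3, 1/6, 1/2), each row's expected payoff is I: 7/3; II: 7/6.
Taking the (3/7, 4/7)-weighted average: (3/7)·(7/3) + (4/7)·(7/6) = 5/3.

5/3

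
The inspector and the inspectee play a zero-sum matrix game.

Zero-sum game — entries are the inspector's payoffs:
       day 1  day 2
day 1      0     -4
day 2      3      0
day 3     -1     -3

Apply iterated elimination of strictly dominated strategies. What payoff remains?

Column day 1 is strictly dominated by day 2 for the inspectee (-4<0, 0<3, -3<-1); eliminate day 1.
Row day 1 is strictly dominated by row day 2 (0>-4); eliminate day 1.
Row day 3 is strictly dominated by row day 2 (0>-3); eliminate day 3.
Only (day 2, day 2) remains, with payoff 0.

0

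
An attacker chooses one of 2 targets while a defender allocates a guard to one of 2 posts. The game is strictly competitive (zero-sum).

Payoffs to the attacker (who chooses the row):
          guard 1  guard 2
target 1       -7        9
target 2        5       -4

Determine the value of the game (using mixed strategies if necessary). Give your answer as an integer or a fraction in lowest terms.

17/25

Row minima are -7 and -4, so the attacker's maximin is -4; column maxima are 5 and 9, so the defender's minimax is 5. These differ, so the equilibrium is in mixed strategies.
Let the attacker play target 1 with probability p. The defender is indifferent when −7p + 5(1−p) = 9p − 4(1−p), giving p = 9/25.
Let the defender play guard 1 with probability q. The attacker is indifferent when −7q + 9(1−q) = 5q − 4(1−q), giving q = 13/25.
The value is -7·(13/25) + (9)·(12/25) = 17/25.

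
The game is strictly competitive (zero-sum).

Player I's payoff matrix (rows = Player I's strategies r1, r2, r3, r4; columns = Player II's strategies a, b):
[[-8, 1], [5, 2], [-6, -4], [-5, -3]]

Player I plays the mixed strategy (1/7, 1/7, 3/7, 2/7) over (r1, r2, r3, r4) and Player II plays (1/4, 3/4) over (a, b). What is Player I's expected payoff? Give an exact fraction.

-19/7

Against (1/4, 3/4), each row's expected payoff is r1: -5/4; r2: 11/4; r3: -9/2; r4: -7/2.
Taking the (1/7, 1/7, 3/7, 2/7)-weighted average: (1/7)·(-5/4) + (1/7)·(11/4) + (3/7)·(-9/2) + (2/7)·(-7/2) = -19/7.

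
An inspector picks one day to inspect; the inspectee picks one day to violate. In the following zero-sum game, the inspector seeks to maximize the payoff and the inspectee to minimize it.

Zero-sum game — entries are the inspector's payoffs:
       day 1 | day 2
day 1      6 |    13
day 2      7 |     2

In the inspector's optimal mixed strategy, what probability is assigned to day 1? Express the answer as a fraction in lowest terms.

5/12

Row minima are 6 and 2, so the inspector's maximin is 6; column maxima are 7 and 13, so the inspectee's minimax is 7. These differ, so the equilibrium is in mixed strategies.
Let the inspector play day 1 with probability p. The inspectee is indifferent when 6p + 7(1−p) = 13p + 2(1−p), giving p = 5/12.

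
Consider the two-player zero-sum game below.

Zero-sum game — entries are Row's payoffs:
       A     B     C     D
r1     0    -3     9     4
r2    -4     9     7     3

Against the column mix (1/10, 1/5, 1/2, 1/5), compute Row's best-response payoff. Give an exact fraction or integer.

11/2

r1: (0)·(1/10) + (-3)·(1/5) + (9)·(1/2) + (4)·(1/5) = 47/10.
r2: (-4)·(1/10) + (9)·(1/5) + (7)·(1/2) + (3)·(1/5) = 11/2.
The best pure response is r2 with expected payoff 11/2.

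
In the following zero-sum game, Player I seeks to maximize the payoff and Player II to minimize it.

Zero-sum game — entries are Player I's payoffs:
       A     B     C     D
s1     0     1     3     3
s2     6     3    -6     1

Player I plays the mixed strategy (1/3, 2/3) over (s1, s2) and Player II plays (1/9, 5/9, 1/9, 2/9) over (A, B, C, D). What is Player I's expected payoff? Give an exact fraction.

16/9

Against (1/9, 5/9, 1/9, 2/9), each row's expected payoff is s1: 14/9; s2: 17/9.
Taking the (1/3, 2/3)-weighted average: (1/3)·(14/9) + (2/3)·(17/9) = 16/9.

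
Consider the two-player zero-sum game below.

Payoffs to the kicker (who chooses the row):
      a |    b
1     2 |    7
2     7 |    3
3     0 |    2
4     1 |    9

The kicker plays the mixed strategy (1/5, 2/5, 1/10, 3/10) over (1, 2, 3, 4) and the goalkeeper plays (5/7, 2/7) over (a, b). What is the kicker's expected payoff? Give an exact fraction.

Against (5/7, 2/7), each row's expected payoff is 1: 24/7; 2: 41/7; 3: 4/7; 4: 23/7.
Taking the (1/5, 2/5, 1/10, 3/10)-weighted average: (1/5)·(24/7) + (2/5)·(41/7) + (1/10)·(4/7) + (3/10)·(23/7) = 57/14.

57/14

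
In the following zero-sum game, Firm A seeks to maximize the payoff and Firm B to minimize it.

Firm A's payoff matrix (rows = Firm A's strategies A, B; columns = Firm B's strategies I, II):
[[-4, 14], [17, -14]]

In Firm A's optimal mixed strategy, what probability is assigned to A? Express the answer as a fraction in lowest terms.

31/49

Row minima are -4 and -14, so Firm A's maximin is -4; column maxima are 17 and 14, so Firm B's minimax is 14. These differ, so the equilibrium is in mixed strategies.
Let Firm A play A with probability p. Firm B is indifferent when −4p + 17(1−p) = 14p − 14(1−p), giving p = 31/49.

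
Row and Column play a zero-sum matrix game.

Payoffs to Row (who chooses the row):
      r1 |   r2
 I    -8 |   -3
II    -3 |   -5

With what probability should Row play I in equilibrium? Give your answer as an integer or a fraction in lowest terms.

Row minima are -8 and -5, so Row's maximin is -5; column maxima are -3 and -3, so Column's minimax is -3. These differ, so the equilibrium is in mixed strategies.
Let Row play I with probability p. Column is indifferent when −8p − 3(1−p) = −3p − 5(1−p), giving p = 2/7.

2/7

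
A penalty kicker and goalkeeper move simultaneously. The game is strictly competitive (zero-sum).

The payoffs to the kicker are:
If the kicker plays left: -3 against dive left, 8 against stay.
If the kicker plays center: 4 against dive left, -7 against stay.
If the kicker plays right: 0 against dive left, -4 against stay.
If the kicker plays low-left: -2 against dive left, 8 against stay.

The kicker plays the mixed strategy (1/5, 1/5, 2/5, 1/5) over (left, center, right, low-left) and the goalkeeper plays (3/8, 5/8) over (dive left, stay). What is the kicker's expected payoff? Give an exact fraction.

1/20

Against (3/8, 5/8), each row's expected payoff is left: 31/8; center: -23/8; right: -5/2; low-left: 17/4.
Taking the (1/5, 1/5, 2/5, 1/5)-weighted average: (1/5)·(31/8) + (1/5)·(-23/8) + (2/5)·(-5/2) + (1/5)·(17/4) = 1/20.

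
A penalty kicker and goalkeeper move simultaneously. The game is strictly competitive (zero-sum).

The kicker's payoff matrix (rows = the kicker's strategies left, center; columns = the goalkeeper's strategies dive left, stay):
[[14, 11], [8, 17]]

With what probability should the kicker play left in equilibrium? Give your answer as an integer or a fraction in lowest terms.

Row minima are 11 and 8, so the kicker's maximin is 11; column maxima are 14 and 17, so the goalkeeper's minimax is 14. These differ, so the equilibrium is in mixed strategies.
Let the kicker play left with probability p. The goalkeeper is indifferent when 14p + 8(1−p) = 11p + 17(1−p), giving p = 3/4.

3/4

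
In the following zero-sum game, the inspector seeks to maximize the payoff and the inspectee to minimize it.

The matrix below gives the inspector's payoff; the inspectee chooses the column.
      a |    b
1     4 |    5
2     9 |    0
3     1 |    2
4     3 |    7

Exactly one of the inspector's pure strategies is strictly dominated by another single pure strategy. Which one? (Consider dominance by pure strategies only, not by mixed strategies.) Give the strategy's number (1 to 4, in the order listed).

3

Compare 3 with 1: 4 > 1, 5 > 2.
So 1 strictly dominates 3 for the inspector; 3 is strictly dominated.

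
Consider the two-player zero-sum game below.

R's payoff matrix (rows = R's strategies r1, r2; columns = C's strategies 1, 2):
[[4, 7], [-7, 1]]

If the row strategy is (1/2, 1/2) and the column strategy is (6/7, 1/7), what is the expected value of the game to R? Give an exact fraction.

-5/7

Against (6/7, 1/7), each row's expected payoff is r1: 31/7; r2: -41/7.
Taking the (1/2, 1/2)-weighted average: (1/2)·(31/7) + (1/2)·(-41/7) = -5/7.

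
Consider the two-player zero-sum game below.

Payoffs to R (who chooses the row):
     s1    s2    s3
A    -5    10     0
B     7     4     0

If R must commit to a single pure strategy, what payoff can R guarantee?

The worst-case payoff for each row is A: -5, B: 0.
The best of these is 0.

0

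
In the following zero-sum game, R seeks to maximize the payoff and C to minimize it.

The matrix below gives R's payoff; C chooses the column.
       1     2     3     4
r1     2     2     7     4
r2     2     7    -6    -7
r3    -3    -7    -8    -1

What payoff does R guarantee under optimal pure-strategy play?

Row minima: 2, -7, -8 → R's maximin is 2.
Column maxima: 2, 7, 7, 4 → C's minimax is 2.
They coincide at (r1, 1), so the value is 2.

2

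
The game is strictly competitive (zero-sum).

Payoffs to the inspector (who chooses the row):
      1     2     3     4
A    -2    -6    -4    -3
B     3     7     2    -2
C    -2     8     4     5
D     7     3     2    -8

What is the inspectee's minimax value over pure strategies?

4

The worst case (largest entry) in each column is 1: 7, 2: 8, 3: 4, 4: 5.
The best (smallest) of these is 4.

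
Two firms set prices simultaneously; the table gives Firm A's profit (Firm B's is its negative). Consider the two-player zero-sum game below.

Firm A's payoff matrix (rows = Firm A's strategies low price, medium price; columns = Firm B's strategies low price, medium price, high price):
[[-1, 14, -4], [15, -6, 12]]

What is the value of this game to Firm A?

4

Column low price is strictly dominated by high price for Firm B (it gives Firm A more in every row).
The remaining 2×2 game on (low price, medium price) × (medium price, high price) has no saddle point. Let Firm A play low price with probability p; indifference gives 14p − 6(1−p) = −4p + 12(1−p), so p = 1/2.
Similarly Firm B's optimal q on medium price is 4/9, and the value is 14·(4/9) + (-4)·(5/9) = 4.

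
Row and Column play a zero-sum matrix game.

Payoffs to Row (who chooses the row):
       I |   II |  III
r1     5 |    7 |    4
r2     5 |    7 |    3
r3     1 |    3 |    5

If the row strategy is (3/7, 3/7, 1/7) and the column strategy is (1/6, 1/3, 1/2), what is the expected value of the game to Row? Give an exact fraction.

Against (1/6, 1/3, 1/2), each row's expected payoff is r1: 31/6; r2: 14/3; r3: 11/3.
Taking the (3/7, 3/7, 1/7)-weighted average: (3/7)·(31/6) + (3/7)·(14/3) + (1/7)·(11/3) = 199/42.

199/42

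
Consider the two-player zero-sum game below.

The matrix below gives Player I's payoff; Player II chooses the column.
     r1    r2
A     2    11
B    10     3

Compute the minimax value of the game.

Row minima are 2 and 3, so Player I's maximin is 3; column maxima are 10 and 11, so Player II's minimax is 10. These differ, so the equilibrium is in mixed strategies.
Let Player I play A with probability p. Player II is indifferent when 2p + 10(1−p) = 11p + 3(1−p), giving p = 7/16.
Let Player II play r1 with probability q. Player I is indifferent when 2q + 11(1−q) = 10q + 3(1−q), giving q = 1/2.
The value is 2·(1/2) + (11)·(1/2) = 13/2.

13/2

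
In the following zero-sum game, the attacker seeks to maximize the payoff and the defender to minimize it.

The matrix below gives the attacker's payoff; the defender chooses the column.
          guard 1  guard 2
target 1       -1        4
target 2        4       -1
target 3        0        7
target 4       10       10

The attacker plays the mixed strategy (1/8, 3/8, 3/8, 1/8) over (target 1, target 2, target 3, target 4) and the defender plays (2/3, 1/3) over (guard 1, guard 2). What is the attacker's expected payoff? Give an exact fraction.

37/12

Against (2/3, 1/3), each row's expected payoff is target 1: 2/3; target 2: 7/3; target 3: 7/3; target 4: 10.
Taking the (1/8, 3/8, 3/8, 1/8)-weighted average: (1/8)·(2/3) + (3/8)·(7/3) + (3/8)·(7/3) + (1/8)·(10) = 37/12.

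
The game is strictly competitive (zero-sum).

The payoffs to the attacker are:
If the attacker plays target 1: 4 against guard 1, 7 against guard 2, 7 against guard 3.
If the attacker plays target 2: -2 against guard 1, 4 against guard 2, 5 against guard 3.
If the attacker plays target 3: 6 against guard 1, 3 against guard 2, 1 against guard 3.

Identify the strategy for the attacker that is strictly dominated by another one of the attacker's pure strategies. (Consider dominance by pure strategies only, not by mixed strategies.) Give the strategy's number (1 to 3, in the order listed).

2

Compare target 2 with target 1: 4 > -2, 7 > 4, 7 > 5.
So target 1 strictly dominates target 2 for the attacker; target 2 is strictly dominated.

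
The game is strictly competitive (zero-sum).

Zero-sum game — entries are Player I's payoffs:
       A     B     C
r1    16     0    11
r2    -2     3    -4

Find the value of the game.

Column A is strictly dominated by C for Player II (it gives Player I more in every row).
The remaining 2×2 game on (r1, r2) × (B, C) has no saddle point. Let Player I play r1 with probability p; indifference gives 3(1−p) = 11p − 4(1−p), so p = 7/18.
Similarly Player II's optimal q on B is 5/6, and the value is 0·(5/6) + (11)·(1/6) = 11/6.

11/6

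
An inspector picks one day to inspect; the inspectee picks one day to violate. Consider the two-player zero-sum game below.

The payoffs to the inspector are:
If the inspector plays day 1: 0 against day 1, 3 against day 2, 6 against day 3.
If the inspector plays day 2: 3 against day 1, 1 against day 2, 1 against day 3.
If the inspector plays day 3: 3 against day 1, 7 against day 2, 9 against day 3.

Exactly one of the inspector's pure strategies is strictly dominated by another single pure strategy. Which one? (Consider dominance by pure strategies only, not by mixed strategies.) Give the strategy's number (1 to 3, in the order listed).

Compare day 1 with day 3: 3 > 0, 7 > 3, 9 > 6.
So day 3 strictly dominates day 1 for the inspector; day 1 is strictly dominated.

1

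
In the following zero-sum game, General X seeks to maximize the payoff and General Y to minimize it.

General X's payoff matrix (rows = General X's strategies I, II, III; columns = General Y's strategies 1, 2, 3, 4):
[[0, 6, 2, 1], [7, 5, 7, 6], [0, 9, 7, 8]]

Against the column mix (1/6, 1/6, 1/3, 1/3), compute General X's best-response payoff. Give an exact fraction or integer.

13/2

I: (0)·(1/6) + (6)·(1/6) + (2)·(1/3) + (1)·(1/3) = 2.
II: (7)·(1/6) + (5)·(1/6) + (7)·(1/3) + (6)·(1/3) = 19/3.
III: (0)·(1/6) + (9)·(1/6) + (7)·(1/3) + (8)·(1/3) = 13/2.
The best pure response is III with expected payoff 13/2.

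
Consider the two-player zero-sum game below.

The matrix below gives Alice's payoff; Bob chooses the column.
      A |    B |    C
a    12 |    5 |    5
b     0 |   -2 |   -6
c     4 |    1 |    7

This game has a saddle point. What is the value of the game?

5

Row minima: 5, -6, 1 → Alice's maximin is 5.
Column maxima: 12, 5, 7 → Bob's minimax is 5.
They coincide at (a, B), so the value is 5.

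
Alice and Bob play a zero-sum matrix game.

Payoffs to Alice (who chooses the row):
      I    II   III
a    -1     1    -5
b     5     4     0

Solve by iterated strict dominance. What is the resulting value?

0

Row a is strictly dominated by row b (5>-1, 4>1, 0>-5); eliminate a.
Column I is strictly dominated by II for Bob (4<5); eliminate I.
Column II is strictly dominated by III for Bob (0<4); eliminate II.
Only (b, III) remains, with payoff 0.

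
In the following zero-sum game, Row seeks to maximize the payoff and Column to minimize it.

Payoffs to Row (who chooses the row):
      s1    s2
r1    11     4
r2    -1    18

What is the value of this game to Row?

Row minima are 4 and -1, so Row's maximin is 4; column maxima are 11 and 18, so Column's minimax is 11. These differ, so the equilibrium is in mixed strategies.
Let Row play r1 with probability p. Column is indifferent when 11p − (1−p) = 4p + 18(1−p), giving p = 19/26.
Let Column play s1 with probability q. Row is indifferent when 11q + 4(1−q) = −q + 18(1−q), giving q = 7/13.
The value is 11·(7/13) + (4)·(6/13) = 101/13.

101/13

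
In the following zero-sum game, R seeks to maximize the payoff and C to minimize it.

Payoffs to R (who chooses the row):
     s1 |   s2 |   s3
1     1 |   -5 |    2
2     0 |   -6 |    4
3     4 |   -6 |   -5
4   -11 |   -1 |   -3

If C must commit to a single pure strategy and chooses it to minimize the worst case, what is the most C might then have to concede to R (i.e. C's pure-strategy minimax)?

-1

The worst case (largest entry) in each column is s1: 4, s2: -1, s3: 4.
The best (smallest) of these is -1.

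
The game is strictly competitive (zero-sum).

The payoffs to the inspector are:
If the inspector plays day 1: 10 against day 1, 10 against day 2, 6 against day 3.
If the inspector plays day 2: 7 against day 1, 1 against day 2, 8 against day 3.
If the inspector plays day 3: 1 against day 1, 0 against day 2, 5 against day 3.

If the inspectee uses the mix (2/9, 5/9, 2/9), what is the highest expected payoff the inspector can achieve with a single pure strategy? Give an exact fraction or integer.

day 1: (10)·(2/9) + (10)·(5/9) + (6)·(2/9) = 82/9.
day 2: (7)·(2/9) + (1)·(5/9) + (8)·(2/9) = 35/9.
day 3: (1)·(2/9) + (0)·(5/9) + (5)·(2/9) = 4/3.
The best pure response is day 1 with expected payoff 82/9.

82/9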